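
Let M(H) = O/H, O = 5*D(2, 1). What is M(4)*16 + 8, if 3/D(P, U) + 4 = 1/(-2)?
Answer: -16/3 ≈ -5.3333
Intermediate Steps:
D(P, U) = -⅔ (D(P, U) = 3/(-4 + 1/(-2)) = 3/(-4 - ½) = 3/(-9/2) = 3*(-2/9) = -⅔)
O = -10/3 (O = 5*(-⅔) = -10/3 ≈ -3.3333)
M(H) = -10/(3*H)
M(4)*16 + 8 = -10/3/4*16 + 8 = -10/3*¼*16 + 8 = -⅚*16 + 8 = -40/3 + 8 = -16/3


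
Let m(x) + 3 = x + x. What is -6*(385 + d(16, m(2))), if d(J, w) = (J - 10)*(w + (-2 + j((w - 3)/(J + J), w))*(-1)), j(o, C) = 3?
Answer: -2310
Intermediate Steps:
m(x) = -3 + 2*x (m(x) = -3 + (x + x) = -3 + 2*x)
d(J, w) = (-1 + w)*(-10 + J) (d(J, w) = (J - 10)*(w + (-2 + 3)*(-1)) = (-10 + J)*(w + 1*(-1)) = (-10 + J)*(w - 1) = (-10 + J)*(-1 + w) = (-1 + w)*(-10 + J))
-6*(385 + d(16, m(2))) = -6*(385 + (10 - 1*16 - 10*(-3 + 2*2) + 16*(-3 + 2*2))) = -6*(385 + (10 - 16 - 10*(-3 + 4) + 16*(-3 + 4))) = -6*(385 + (10 - 16 - 10*1 + 16*1)) = -6*(385 + (10 - 16 - 10 + 16)) = -6*(385 + 0) = -6*385 = -2310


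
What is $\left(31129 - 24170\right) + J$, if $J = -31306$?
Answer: $-24347$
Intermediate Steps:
$\left(31129 - 24170\right) + J = \left(31129 - 24170\right) - 31306 = 6959 - 31306 = -24347$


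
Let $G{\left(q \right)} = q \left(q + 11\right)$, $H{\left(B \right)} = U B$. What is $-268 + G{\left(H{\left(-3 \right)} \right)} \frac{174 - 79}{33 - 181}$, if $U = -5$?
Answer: $- \frac{38357}{74} \approx -518.34$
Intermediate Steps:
$H{\left(B \right)} = - 5 B$
$G{\left(q \right)} = q \left(11 + q\right)$
$-268 + G{\left(H{\left(-3 \right)} \right)} \frac{174 - 79}{33 - 181} = -268 + \left(-5\right) \left(-3\right) \left(11 - -15\right) \frac{174 - 79}{33 - 181} = -268 + 15 \left(11 + 15\right) \frac{95}{-148} = -268 + 15 \cdot 26 \cdot 95 \left(- \frac{1}{148}\right) = -268 + 390 \left(- \frac{95}{148}\right) = -268 - \frac{18525}{74} = - \frac{38357}{74}$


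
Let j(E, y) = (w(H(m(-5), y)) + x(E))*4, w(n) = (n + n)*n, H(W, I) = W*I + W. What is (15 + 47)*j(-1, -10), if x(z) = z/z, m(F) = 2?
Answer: 160952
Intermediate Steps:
H(W, I) = W + I*W (H(W, I) = I*W + W = W + I*W)
x(z) = 1
w(n) = 2*n² (w(n) = (2*n)*n = 2*n²)
j(E, y) = 4 + 8*(2 + 2*y)² (j(E, y) = (2*(2*(1 + y))² + 1)*4 = (2*(2 + 2*y)² + 1)*4 = (1 + 2*(2 + 2*y)²)*4 = 4 + 8*(2 + 2*y)²)
(15 + 47)*j(-1, -10) = (15 + 47)*(4 + 32*(1 - 10)²) = 62*(4 + 32*(-9)²) = 62*(4 + 32*81) = 62*(4 + 2592) = 62*2596 = 160952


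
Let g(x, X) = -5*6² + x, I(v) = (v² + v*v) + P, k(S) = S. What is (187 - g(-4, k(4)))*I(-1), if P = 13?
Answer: 5565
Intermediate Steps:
I(v) = 13 + 2*v² (I(v) = (v² + v*v) + 13 = (v² + v²) + 13 = 2*v² + 13 = 13 + 2*v²)
g(x, X) = -180 + x (g(x, X) = -5*36 + x = -180 + x)
(187 - g(-4, k(4)))*I(-1) = (187 - (-180 - 4))*(13 + 2*(-1)²) = (187 - 1*(-184))*(13 + 2*1) = (187 + 184)*(13 + 2) = 371*15 = 5565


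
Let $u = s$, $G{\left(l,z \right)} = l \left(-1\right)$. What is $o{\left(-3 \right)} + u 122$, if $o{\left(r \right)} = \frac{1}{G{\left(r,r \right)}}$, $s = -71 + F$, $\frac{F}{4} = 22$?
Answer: $\frac{6223}{3} \approx 2074.3$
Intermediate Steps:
$F = 88$ ($F = 4 \cdot 22 = 88$)
$G{\left(l,z \right)} = - l$
$s = 17$ ($s = -71 + 88 = 17$)
$o{\left(r \right)} = - \frac{1}{r}$ ($o{\left(r \right)} = \frac{1}{\left(-1\right) r} = - \frac{1}{r}$)
$u = 17$
$o{\left(-3 \right)} + u 122 = - \frac{1}{-3} + 17 \cdot 122 = \left(-1\right) \left(- \frac{1}{3}\right) + 2074 = \frac{1}{3} + 2074 = \frac{6223}{3}$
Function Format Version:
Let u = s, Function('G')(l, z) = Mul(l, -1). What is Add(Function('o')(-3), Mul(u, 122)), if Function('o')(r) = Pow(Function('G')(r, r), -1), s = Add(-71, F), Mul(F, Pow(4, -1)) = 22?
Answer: Rational(6223, 3) ≈ 2074.3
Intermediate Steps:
F = 88 (F = Mul(4, 22) = 88)
Function('G')(l, z) = Mul(-1, l)
s = 17 (s = Add(-71, 88) = 17)
Function('o')(r) = Mul(-1, Pow(r, -1)) (Function('o')(r) = Pow(Mul(-1, r), -1) = Mul(-1, Pow(r, -1)))
u = 17
Add(Function('o')(-3), Mul(u, 122)) = Add(Mul(-1, Pow(-3, -1)), Mul(17, 122)) = Add(Mul(-1, Rational(-1, 3)), 2074) = Add(Rational(1, 3), 2074) = Rational(6223, 3)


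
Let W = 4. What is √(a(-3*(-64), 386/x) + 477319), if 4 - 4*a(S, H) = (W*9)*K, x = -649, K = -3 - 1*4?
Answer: √477383 ≈ 690.93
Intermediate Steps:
K = -7 (K = -3 - 4 = -7)
a(S, H) = 64 (a(S, H) = 1 - 4*9*(-7)/4 = 1 - 9*(-7) = 1 - ¼*(-252) = 1 + 63 = 64)
√(a(-3*(-64), 386/x) + 477319) = √(64 + 477319) = √477383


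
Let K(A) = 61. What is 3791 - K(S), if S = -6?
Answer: 3730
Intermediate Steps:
3791 - K(S) = 3791 - 1*61 = 3791 - 61 = 3730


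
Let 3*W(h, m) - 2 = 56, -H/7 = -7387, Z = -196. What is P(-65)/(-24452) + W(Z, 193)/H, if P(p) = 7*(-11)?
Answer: 13362995/3793165404 ≈ 0.0035229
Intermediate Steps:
H = 51709 (H = -7*(-7387) = 51709)
P(p) = -77
W(h, m) = 58/3 (W(h, m) = ⅔ + (⅓)*56 = ⅔ + 56/3 = 58/3)
P(-65)/(-24452) + W(Z, 193)/H = -77/(-24452) + (58/3)/51709 = -77*(-1/24452) + (58/3)*(1/51709) = 77/24452 + 58/155127 = 13362995/3793165404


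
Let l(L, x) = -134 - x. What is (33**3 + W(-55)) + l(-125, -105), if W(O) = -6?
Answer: 35902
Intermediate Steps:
(33**3 + W(-55)) + l(-125, -105) = (33**3 - 6) + (-134 - 1*(-105)) = (35937 - 6) + (-134 + 105) = 35931 - 29 = 35902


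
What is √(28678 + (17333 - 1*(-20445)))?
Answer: 6*√1846 ≈ 257.79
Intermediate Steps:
√(28678 + (17333 - 1*(-20445))) = √(28678 + (17333 + 20445)) = √(28678 + 37778) = √66456 = 6*√1846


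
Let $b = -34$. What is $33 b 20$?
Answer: $-22440$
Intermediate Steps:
$33 b 20 = 33 \left(-34\right) 20 = \left(-1122\right) 20 = -22440$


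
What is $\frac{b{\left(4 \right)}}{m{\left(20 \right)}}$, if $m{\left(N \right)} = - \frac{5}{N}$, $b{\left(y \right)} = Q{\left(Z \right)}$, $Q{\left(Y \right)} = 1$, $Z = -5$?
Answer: $-4$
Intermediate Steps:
$b{\left(y \right)} = 1$
$\frac{b{\left(4 \right)}}{m{\left(20 \right)}} = 1 \frac{1}{\left(-5\right) \frac{1}{20}} = 1 \frac{1}{- \frac{1}{4}} = 1 \left(-4\right) = -4$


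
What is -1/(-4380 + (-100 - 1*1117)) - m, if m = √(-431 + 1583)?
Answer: 1/5597 - 24*√2 ≈ -33.941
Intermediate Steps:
m = 24*√2 (m = √1152 = 24*√2 ≈ 33.941)
-1/(-4380 + (-100 - 1*1117)) - m = -1/(-4380 + (-100 - 1*1117)) - 24*√2 = -1/(-4380 + (-100 - 1117)) - 24*√2 = -1/(-4380 - 1217) - 24*√2 = -1/(-5597) - 24*√2 = -1*(-1/5597) - 24*√2 = 1/5597 - 24*√2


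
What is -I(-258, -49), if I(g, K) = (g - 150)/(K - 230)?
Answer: -136/93 ≈ -1.4624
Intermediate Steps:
I(g, K) = (-150 + g)/(-230 + K)
-I(-258, -49) = -(-150 - 258)/(-230 - 49) = -(-408)/(-279) = -(-1)*(-408)/279 = -1*136/93 = -136/93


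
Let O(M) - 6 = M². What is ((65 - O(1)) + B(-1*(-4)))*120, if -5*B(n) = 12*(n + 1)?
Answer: 5520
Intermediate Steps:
O(M) = 6 + M²
B(n) = -12/5 - 12*n/5 (B(n) = -12*(n + 1)/5 = -12*(1 + n)/5 = -(12 + 12*n)/5 = -12/5 - 12*n/5)
((65 - O(1)) + B(-1*(-4)))*120 = ((65 - (6 + 1²)) + (-12/5 - (-12)*(-4)/5))*120 = ((65 - (6 + 1)) + (-12/5 - 12/5*4))*120 = ((65 - 1*7) + (-12/5 - 48/5))*120 = ((65 - 7) - 12)*120 = (58 - 12)*120 = 46*120 = 5520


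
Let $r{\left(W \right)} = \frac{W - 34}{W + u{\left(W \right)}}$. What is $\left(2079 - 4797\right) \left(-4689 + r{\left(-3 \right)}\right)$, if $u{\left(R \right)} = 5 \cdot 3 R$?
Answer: $\frac{101940855}{8} \approx 1.2743 \cdot 10^{7}$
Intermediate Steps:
$u{\left(R \right)} = 15 R$
$r{\left(W \right)} = \frac{-34 + W}{16 W}$ ($r{\left(W \right)} = \frac{W - 34}{W + 15 W} = \frac{W - 34}{16 W} = \left(-34 + W\right) \frac{1}{16 W} = \frac{-34 + W}{16 W}$)
$\left(2079 - 4797\right) \left(-4689 + r{\left(-3 \right)}\right) = \left(2079 - 4797\right) \left(-4689 + \frac{-34 - 3}{16 \left(-3\right)}\right) = - 2718 \left(-4689 + \frac{1}{16} \left(- \frac{1}{3}\right) \left(-37\right)\right) = - 2718 \left(-4689 + \frac{37}{48}\right) = \left(-2718\right) \left(- \frac{225035}{48}\right) = \frac{101940855}{8}$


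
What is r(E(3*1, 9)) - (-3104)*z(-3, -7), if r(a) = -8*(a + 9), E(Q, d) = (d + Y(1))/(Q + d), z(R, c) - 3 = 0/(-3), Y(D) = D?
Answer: 27700/3 ≈ 9233.3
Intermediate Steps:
z(R, c) = 3 (z(R, c) = 3 + 0/(-3) = 3 + 0*(-⅓) = 3 + 0 = 3)
E(Q, d) = (1 + d)/(Q + d) (E(Q, d) = (d + 1)/(Q + d) = (1 + d)/(Q + d))
r(a) = -72 - 8*a (r(a) = -8*(9 + a) = -72 - 8*a)
r(E(3*1, 9)) - (-3104)*z(-3, -7) = (-72 - 8*(1 + 9)/(3*1 + 9)) - (-3104)*3 = (-72 - 8*10/(3 + 9)) - 1*(-9312) = (-72 - 8*10/12) + 9312 = (-72 - 2*10/3) + 9312 = (-72 - 8*⅚) + 9312 = (-72 - 20/3) + 9312 = -236/3 + 9312 = 27700/3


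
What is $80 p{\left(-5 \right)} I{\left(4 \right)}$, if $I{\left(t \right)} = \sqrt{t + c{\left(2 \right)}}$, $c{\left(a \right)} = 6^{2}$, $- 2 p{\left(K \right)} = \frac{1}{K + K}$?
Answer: $8 \sqrt{10} \approx 25.298$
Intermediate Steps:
$p{\left(K \right)} = - \frac{1}{4 K}$ ($p{\left(K \right)} = - \frac{1}{2 \left(K + K\right)} = - \frac{1}{2 \cdot 2 K} = - \frac{\frac{1}{2} \frac{1}{K}}{2} = - \frac{1}{4 K}$)
$c{\left(a \right)} = 36$
$I{\left(t \right)} = \sqrt{36 + t}$ ($I{\left(t \right)} = \sqrt{t + 36} = \sqrt{36 + t}$)
$80 p{\left(-5 \right)} I{\left(4 \right)} = 80 \left(- \frac{1}{4 \left(-5\right)}\right) \sqrt{36 + 4} = 80 \left(\left(- \frac{1}{4}\right) \left(- \frac{1}{5}\right)\right) \sqrt{40} = 80 \cdot \frac{1}{20} \cdot 2 \sqrt{10} = 4 \cdot 2 \sqrt{10} = 8 \sqrt{10}$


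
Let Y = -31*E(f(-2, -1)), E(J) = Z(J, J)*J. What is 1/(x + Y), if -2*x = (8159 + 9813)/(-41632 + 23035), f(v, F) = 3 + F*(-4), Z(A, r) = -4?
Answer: 18597/16151182 ≈ 0.0011514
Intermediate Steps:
f(v, F) = 3 - 4*F
E(J) = -4*J
Y = 868 (Y = -(-124)*(3 - 4*(-1)) = -(-124)*(3 + 4) = -(-124)*7 = -31*(-28) = 868)
x = 8986/18597 (x = -(8159 + 9813)/(2*(-41632 + 23035)) = -8986/(-18597) = -8986*(-1)/18597 = -½*(-17972/18597) = 8986/18597 ≈ 0.48320)
1/(x + Y) = 1/(8986/18597 + 868) = 1/(16151182/18597) = 18597/16151182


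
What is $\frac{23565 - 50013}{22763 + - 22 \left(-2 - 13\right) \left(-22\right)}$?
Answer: $- \frac{26448}{15503} \approx -1.706$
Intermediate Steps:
$\frac{23565 - 50013}{22763 + - 22 \left(-2 - 13\right) \left(-22\right)} = - \frac{26448}{22763 + - 22 \left(-2 - 13\right) \left(-22\right)} = - \frac{26448}{22763 + \left(-22\right) \left(-15\right) \left(-22\right)} = - \frac{26448}{22763 + 330 \left(-22\right)} = - \frac{26448}{22763 - 7260} = - \frac{26448}{15503}$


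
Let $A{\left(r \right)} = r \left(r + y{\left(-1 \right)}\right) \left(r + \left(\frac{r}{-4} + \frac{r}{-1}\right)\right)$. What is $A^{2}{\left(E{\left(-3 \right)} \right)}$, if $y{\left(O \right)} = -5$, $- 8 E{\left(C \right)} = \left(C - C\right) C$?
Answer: $0$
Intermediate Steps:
$E{\left(C \right)} = 0$ ($E{\left(C \right)} = - \frac{\left(C - C\right) C}{8} = - \frac{0 C}{8} = \left(- \frac{1}{8}\right) 0 = 0$)
$A{\left(r \right)} = - \frac{r^{2} \left(-5 + r\right)}{4}$ ($A{\left(r \right)} = r \left(r - 5\right) \left(r + \left(\frac{r}{-4} + \frac{r}{-1}\right)\right) = r \left(-5 + r\right) \left(r + \left(r \left(- \frac{1}{4}\right) + r \left(-1\right)\right)\right) = r \left(-5 + r\right) \left(r - \frac{5 r}{4}\right) = r \left(-5 + r\right) \left(- \frac{r}{4}\right) = - \frac{r^{2} \left(-5 + r\right)}{4}$)
$A^{2}{\left(E{\left(-3 \right)} \right)} = \left(\frac{0^{2} \left(5 - 0\right)}{4}\right)^{2} = \left(\frac{1}{4} \cdot 0 \left(5 + 0\right)\right)^{2} = \left(\frac{1}{4} \cdot 0 \cdot 5\right)^{2} = 0^{2} = 0$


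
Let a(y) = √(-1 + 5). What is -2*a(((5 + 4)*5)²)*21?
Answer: -84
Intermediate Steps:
a(y) = 2 (a(y) = √4 = 2)
-2*a(((5 + 4)*5)²)*21 = -2*2*21 = -4*21 = -84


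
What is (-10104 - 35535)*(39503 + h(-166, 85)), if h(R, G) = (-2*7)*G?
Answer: -1748567007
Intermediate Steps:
h(R, G) = -14*G
(-10104 - 35535)*(39503 + h(-166, 85)) = (-10104 - 35535)*(39503 - 14*85) = -45639*(39503 - 1190) = -45639*38313 = -1748567007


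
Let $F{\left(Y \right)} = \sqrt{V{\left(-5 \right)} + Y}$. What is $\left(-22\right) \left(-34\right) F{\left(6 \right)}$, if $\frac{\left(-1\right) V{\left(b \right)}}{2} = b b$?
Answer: $1496 i \sqrt{11} \approx 4961.7 i$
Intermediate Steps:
$V{\left(b \right)} = - 2 b^{2}$ ($V{\left(b \right)} = - 2 b b = - 2 b^{2}$)
$F{\left(Y \right)} = \sqrt{-50 + Y}$ ($F{\left(Y \right)} = \sqrt{- 2 \left(-5\right)^{2} + Y} = \sqrt{\left(-2\right) 25 + Y} = \sqrt{-50 + Y}$)
$\left(-22\right) \left(-34\right) F{\left(6 \right)} = \left(-22\right) \left(-34\right) \sqrt{-50 + 6} = 748 \sqrt{-44} = 748 \cdot 2 i \sqrt{11} = 1496 i \sqrt{11}$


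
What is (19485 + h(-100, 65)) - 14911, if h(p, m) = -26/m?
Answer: 22868/5 ≈ 4573.6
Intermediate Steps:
(19485 + h(-100, 65)) - 14911 = (19485 - 26/65) - 14911 = (19485 - 26*1/65) - 14911 = (19485 - ⅖) - 14911 = 97423/5 - 14911 = 22868/5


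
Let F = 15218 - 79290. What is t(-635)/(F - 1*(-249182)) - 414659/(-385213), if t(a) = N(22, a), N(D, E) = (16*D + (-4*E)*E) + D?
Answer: -272204225274/35653389215 ≈ -7.6347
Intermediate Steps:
F = -64072
N(D, E) = -4*E² + 17*D (N(D, E) = (16*D - 4*E²) + D = (-4*E² + 16*D) + D = -4*E² + 17*D)
t(a) = 374 - 4*a² (t(a) = -4*a² + 17*22 = -4*a² + 374 = 374 - 4*a²)
t(-635)/(F - 1*(-249182)) - 414659/(-385213) = (374 - 4*(-635)²)/(-64072 - 1*(-249182)) - 414659/(-385213) = (374 - 4*403225)/(-64072 + 249182) - 414659*(-1/385213) = (374 - 1612900)/185110 + 414659/385213 = -1612526*1/185110 + 414659/385213 = -806263/92555 + 414659/385213 = -272204225274/35653389215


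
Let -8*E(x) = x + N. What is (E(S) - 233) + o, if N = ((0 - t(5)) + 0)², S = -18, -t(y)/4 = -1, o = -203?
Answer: -1743/4 ≈ -435.75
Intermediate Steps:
t(y) = 4 (t(y) = -4*(-1) = 4)
N = 16 (N = ((0 - 1*4) + 0)² = ((0 - 4) + 0)² = (-4 + 0)² = (-4)² = 16)
E(x) = -2 - x/8 (E(x) = -(x + 16)/8 = -(16 + x)/8 = -2 - x/8)
(E(S) - 233) + o = ((-2 - ⅛*(-18)) - 233) - 203 = ((-2 + 9/4) - 233) - 203 = (¼ - 233) - 203 = -931/4 - 203 = -1743/4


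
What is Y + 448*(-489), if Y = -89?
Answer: -219161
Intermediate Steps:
Y + 448*(-489) = -89 + 448*(-489) = -89 - 219072 = -219161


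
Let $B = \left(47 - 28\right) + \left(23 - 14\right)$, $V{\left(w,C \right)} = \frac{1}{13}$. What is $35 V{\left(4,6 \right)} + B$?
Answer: $\frac{399}{13} \approx 30.692$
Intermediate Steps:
$V{\left(w,C \right)} = \frac{1}{13}$
$B = 28$ ($B = 19 + \left(23 - 14\right) = 19 + 9 = 28$)
$35 V{\left(4,6 \right)} + B = 35 \cdot \frac{1}{13} + 28 = \frac{35}{13} + 28 = \frac{399}{13}$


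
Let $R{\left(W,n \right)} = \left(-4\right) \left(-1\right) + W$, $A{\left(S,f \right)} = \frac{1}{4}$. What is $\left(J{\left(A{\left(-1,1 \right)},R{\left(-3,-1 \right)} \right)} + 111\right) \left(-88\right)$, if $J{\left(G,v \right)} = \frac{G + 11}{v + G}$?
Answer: $-10560$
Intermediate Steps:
$A{\left(S,f \right)} = \frac{1}{4}$
$R{\left(W,n \right)} = 4 + W$
$J{\left(G,v \right)} = \frac{11 + G}{G + v}$
$\left(J{\left(A{\left(-1,1 \right)},R{\left(-3,-1 \right)} \right)} + 111\right) \left(-88\right) = \left(\frac{11 + \frac{1}{4}}{\frac{1}{4} + \left(4 - 3\right)} + 111\right) \left(-88\right) = \left(\frac{1}{\frac{1}{4} + 1} \cdot \frac{45}{4} + 111\right) \left(-88\right) = \left(\frac{1}{\frac{5}{4}} \cdot \frac{45}{4} + 111\right) \left(-88\right) = \left(\frac{4}{5} \cdot \frac{45}{4} + 111\right) \left(-88\right) = \left(9 + 111\right) \left(-88\right) = 120 \left(-88\right) = -10560$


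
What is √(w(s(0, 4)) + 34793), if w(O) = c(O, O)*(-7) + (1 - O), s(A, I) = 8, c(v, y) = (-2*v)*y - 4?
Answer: √35710 ≈ 188.97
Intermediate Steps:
c(v, y) = -4 - 2*v*y (c(v, y) = -2*v*y - 4 = -4 - 2*v*y)
w(O) = 29 - O + 14*O² (w(O) = (-4 - 2*O*O)*(-7) + (1 - O) = (-4 - 2*O²)*(-7) + (1 - O) = (28 + 14*O²) + (1 - O) = 29 - O + 14*O²)
√(w(s(0, 4)) + 34793) = √((29 - 1*8 + 14*8²) + 34793) = √((29 - 8 + 14*64) + 34793) = √((29 - 8 + 896) + 34793) = √(917 + 34793) = √35710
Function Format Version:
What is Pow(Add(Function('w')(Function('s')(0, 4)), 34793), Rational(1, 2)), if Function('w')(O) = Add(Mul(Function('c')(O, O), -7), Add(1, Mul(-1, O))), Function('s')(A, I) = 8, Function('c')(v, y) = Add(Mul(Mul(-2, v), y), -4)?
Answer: Pow(35710, Rational(1, 2)) ≈ 188.97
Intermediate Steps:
Function('c')(v, y) = Add(-4, Mul(-2, v, y)) (Function('c')(v, y) = Add(Mul(-2, v, y), -4) = Add(-4, Mul(-2, v, y)))
Function('w')(O) = Add(29, Mul(-1, O), Mul(14, Pow(O, 2))) (Function('w')(O) = Add(Mul(Add(-4, Mul(-2, O, O)), -7), Add(1, Mul(-1, O))) = Add(Mul(Add(-4, Mul(-2, Pow(O, 2))), -7), Add(1, Mul(-1, O))) = Add(Add(28, Mul(14, Pow(O, 2))), Add(1, Mul(-1, O))) = Add(29, Mul(-1, O), Mul(14, Pow(O, 2))))
Pow(Add(Function('w')(Function('s')(0, 4)), 34793), Rational(1, 2)) = Pow(Add(Add(29, Mul(-1, 8), Mul(14, Pow(8, 2))), 34793), Rational(1, 2)) = Pow(Add(Add(29, -8, Mul(14, 64)), 34793), Rational(1, 2)) = Pow(Add(Add(29, -8, 896), 34793), Rational(1, 2)) = Pow(Add(917, 34793), Rational(1, 2)) = Pow(35710, Rational(1, 2))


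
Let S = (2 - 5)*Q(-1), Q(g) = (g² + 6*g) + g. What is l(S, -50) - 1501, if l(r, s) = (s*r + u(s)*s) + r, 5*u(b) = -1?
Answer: -2373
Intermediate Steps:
Q(g) = g² + 7*g
u(b) = -⅕ (u(b) = (⅕)*(-1) = -⅕)
S = 18 (S = (2 - 5)*(-(7 - 1)) = -(-3)*6 = -3*(-6) = 18)
l(r, s) = r - s/5 + r*s (l(r, s) = (s*r - s/5) + r = (r*s - s/5) + r = (-s/5 + r*s) + r = r - s/5 + r*s)
l(S, -50) - 1501 = (18 - ⅕*(-50) + 18*(-50)) - 1501 = (18 + 10 - 900) - 1501 = -872 - 1501 = -2373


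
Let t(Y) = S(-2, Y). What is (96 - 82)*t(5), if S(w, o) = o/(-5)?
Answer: -14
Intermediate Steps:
S(w, o) = -o/5 (S(w, o) = o*(-1/5) = -o/5)
t(Y) = -Y/5
(96 - 82)*t(5) = (96 - 82)*(-1/5*5) = 14*(-1) = -14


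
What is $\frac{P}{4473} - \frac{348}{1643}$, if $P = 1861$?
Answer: $\frac{1501019}{7349139} \approx 0.20424$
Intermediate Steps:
$\frac{P}{4473} - \frac{348}{1643} = \frac{1861}{4473} - \frac{348}{1643} = \frac{1501019}{7349139}$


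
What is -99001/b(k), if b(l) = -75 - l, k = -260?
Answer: -99001/185 ≈ -535.14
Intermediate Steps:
-99001/b(k) = -99001/(-75 - 1*(-260)) = -99001/(-75 + 260) = -99001/185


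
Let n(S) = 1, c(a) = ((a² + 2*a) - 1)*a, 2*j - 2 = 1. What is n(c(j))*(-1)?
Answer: -1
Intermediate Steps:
j = 3/2 (j = 1 + (½)*1 = 1 + ½ = 3/2 ≈ 1.5000)
c(a) = a*(-1 + a² + 2*a) (c(a) = (-1 + a² + 2*a)*a = a*(-1 + a² + 2*a))
n(c(j))*(-1) = 1*(-1) = -1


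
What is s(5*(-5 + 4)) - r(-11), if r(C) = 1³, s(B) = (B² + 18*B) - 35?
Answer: -101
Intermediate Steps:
s(B) = -35 + B² + 18*B
r(C) = 1
s(5*(-5 + 4)) - r(-11) = (-35 + (5*(-5 + 4))² + 18*(5*(-5 + 4))) - 1*1 = (-35 + (5*(-1))² + 18*(5*(-1))) - 1 = (-35 + (-5)² + 18*(-5)) - 1 = (-35 + 25 - 90) - 1 = -100 - 1 = -101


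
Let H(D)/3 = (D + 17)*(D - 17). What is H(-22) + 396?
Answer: 981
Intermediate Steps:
H(D) = 3*(-17 + D)*(17 + D) (H(D) = 3*((D + 17)*(D - 17)) = 3*((17 + D)*(-17 + D)) = 3*((-17 + D)*(17 + D)) = 3*(-17 + D)*(17 + D))
H(-22) + 396 = (-867 + 3*(-22)**2) + 396 = (-867 + 3*484) + 396 = (-867 + 1452) + 396 = 585 + 396 = 981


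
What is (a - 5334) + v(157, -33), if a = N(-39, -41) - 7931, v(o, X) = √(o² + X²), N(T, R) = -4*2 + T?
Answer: -13312 + √25738 ≈ -13152.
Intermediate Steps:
N(T, R) = -8 + T
v(o, X) = √(X² + o²)
a = -7978 (a = (-8 - 39) - 7931 = -47 - 7931 = -7978)
(a - 5334) + v(157, -33) = (-7978 - 5334) + √((-33)² + 157²) = -13312 + √(1089 + 24649) = -13312 + √25738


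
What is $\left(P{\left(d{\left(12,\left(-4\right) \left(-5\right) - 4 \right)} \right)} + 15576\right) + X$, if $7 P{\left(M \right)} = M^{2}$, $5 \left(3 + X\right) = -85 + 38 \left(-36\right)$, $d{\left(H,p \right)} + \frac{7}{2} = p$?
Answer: $\frac{2142661}{140} \approx 15305.0$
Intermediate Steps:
$d{\left(H,p \right)} = - \frac{7}{2} + p$
$X = - \frac{1468}{5}$ ($X = -3 + \frac{-85 + 38 \left(-36\right)}{5} = -3 + \frac{-85 - 1368}{5} = -3 + \frac{1}{5} \left(-1453\right) = -3 - \frac{1453}{5} = - \frac{1468}{5} \approx -293.6$)
$P{\left(M \right)} = \frac{M^{2}}{7}$
$\left(P{\left(d{\left(12,\left(-4\right) \left(-5\right) - 4 \right)} \right)} + 15576\right) + X = \left(\frac{\left(- \frac{7}{2} - -16\right)^{2}}{7} + 15576\right) - \frac{1468}{5} = \left(\frac{\left(- \frac{7}{2} + \left(20 - 4\right)\right)^{2}}{7} + 15576\right) - \frac{1468}{5} = \left(\frac{\left(- \frac{7}{2} + 16\right)^{2}}{7} + 15576\right) - \frac{1468}{5} = \left(\frac{\left(\frac{25}{2}\right)^{2}}{7} + 15576\right) - \frac{1468}{5} = \left(\frac{1}{7} \cdot \frac{625}{4} + 15576\right) - \frac{1468}{5} = \left(\frac{625}{28} + 15576\right) - \frac{1468}{5} = \frac{436753}{28} - \frac{1468}{5} = \frac{2142661}{140}$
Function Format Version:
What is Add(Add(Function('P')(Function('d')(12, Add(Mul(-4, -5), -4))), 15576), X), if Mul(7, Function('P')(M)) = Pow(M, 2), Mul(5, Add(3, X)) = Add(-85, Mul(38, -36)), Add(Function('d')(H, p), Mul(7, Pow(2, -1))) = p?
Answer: Rational(2142661, 140) ≈ 15305.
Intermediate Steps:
Function('d')(H, p) = Add(Rational(-7, 2), p)
X = Rational(-1468, 5) (X = Add(-3, Mul(Rational(1, 5), Add(-85, Mul(38, -36)))) = Add(-3, Mul(Rational(1, 5), Add(-85, -1368))) = Add(-3, Mul(Rational(1, 5), -1453)) = Add(-3, Rational(-1453, 5)) = Rational(-1468, 5) ≈ -293.60)
Function('P')(M) = Mul(Rational(1, 7), Pow(M, 2))
Add(Add(Function('P')(Function('d')(12, Add(Mul(-4, -5), -4))), 15576), X) = Add(Add(Mul(Rational(1, 7), Pow(Add(Rational(-7, 2), Add(Mul(-4, -5), -4)), 2)), 15576), Rational(-1468, 5)) = Add(Add(Mul(Rational(1, 7), Pow(Add(Rational(-7, 2), Add(20, -4)), 2)), 15576), Rational(-1468, 5)) = Add(Add(Mul(Rational(1, 7), Pow(Add(Rational(-7, 2), 16), 2)), 15576), Rational(-1468, 5)) = Add(Add(Mul(Rational(1, 7), Pow(Rational(25, 2), 2)), 15576), Rational(-1468, 5)) = Add(Add(Mul(Rational(1, 7), Rational(625, 4)), 15576), Rational(-1468, 5)) = Add(Add(Rational(625, 28), 15576), Rational(-1468, 5)) = Add(Rational(436753, 28), Rational(-1468, 5)) = Rational(2142661, 140)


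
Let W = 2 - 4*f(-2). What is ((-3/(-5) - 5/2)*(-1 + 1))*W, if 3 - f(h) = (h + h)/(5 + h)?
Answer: 0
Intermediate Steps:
f(h) = 3 - 2*h/(5 + h) (f(h) = 3 - (h + h)/(5 + h) = 3 - 2*h/(5 + h))
W = -46/3 (W = 2 - 4*(15 - 2)/(5 - 2) = 2 - 4*13/3 = 2 - 52/3 = -46/3 ≈ -15.333)
((-3/(-5) - 5/2)*(-1 + 1))*W = ((-3/(-5) - 5/2)*(-1 + 1))*(-46/3) = ((-3*(-⅕) - 5*½)*0)*(-46/3) = ((⅗ - 5/2)*0)*(-46/3) = -19/10*0*(-46/3) = 0*(-46/3) = 0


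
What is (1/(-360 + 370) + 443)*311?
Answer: 1378041/10 ≈ 1.3780e+5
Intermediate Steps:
(1/(-360 + 370) + 443)*311 = (1/10 + 443)*311 = (4431/10)*311 = 1378041/10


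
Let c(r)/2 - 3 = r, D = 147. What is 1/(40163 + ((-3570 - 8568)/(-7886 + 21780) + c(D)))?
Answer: 6947/281090392 ≈ 2.4714e-5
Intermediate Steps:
c(r) = 6 + 2*r
1/(40163 + ((-3570 - 8568)/(-7886 + 21780) + c(D))) = 1/(40163 + ((-3570 - 8568)/(-7886 + 21780) + (6 + 2*147))) = 1/(40163 + (-12138/13894 + (6 + 294))) = 1/(40163 + (-12138*1/13894 + 300)) = 1/(40163 + (-6069/6947 + 300)) = 1/(40163 + 2078031/6947) = 1/(281090392/6947) = 6947/281090392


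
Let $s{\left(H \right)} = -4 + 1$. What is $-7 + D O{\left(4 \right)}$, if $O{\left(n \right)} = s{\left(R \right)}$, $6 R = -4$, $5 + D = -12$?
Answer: $44$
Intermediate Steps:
$D = -17$ ($D = -5 - 12 = -17$)
$R = - \frac{2}{3}$ ($R = \frac{1}{6} \left(-4\right) = - \frac{2}{3} \approx -0.66667$)
$s{\left(H \right)} = -3$
$O{\left(n \right)} = -3$
$-7 + D O{\left(4 \right)} = -7 - -51 = -7 + 51 = 44$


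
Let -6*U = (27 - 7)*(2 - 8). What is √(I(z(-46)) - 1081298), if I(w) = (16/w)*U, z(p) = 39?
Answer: 17*I*√5690802/39 ≈ 1039.9*I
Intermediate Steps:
U = 20 (U = -(27 - 7)*(2 - 8)/6 = -10*(-6)/3 = -⅙*(-120) = 20)
I(w) = 320/w (I(w) = (16/w)*20 = 320/w)
√(I(z(-46)) - 1081298) = √(320/39 - 1081298) = √(-42170302/39) = 17*I*√5690802/39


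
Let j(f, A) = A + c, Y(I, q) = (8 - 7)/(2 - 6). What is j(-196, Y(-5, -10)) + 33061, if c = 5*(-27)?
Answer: 131703/4 ≈ 32926.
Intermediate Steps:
c = -135
Y(I, q) = -¼ (Y(I, q) = 1/(-4) = 1*(-¼) = -¼)
j(f, A) = -135 + A (j(f, A) = A - 135 = -135 + A)
j(-196, Y(-5, -10)) + 33061 = (-135 - ¼) + 33061 = -541/4 + 33061 = 131703/4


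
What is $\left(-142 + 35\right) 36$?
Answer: $-3852$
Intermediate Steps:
$\left(-142 + 35\right) 36 = \left(-107\right) 36 = -3852$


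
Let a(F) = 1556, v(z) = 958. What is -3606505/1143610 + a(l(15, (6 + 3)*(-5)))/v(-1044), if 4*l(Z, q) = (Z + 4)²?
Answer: -167557463/109557838 ≈ -1.5294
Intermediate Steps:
l(Z, q) = (4 + Z)²/4 (l(Z, q) = (Z + 4)²/4 = (4 + Z)²/4)
-3606505/1143610 + a(l(15, (6 + 3)*(-5)))/v(-1044) = -3606505/1143610 + 1556/958 = -3606505*1/1143610 + 1556*(1/958) = -721301/228722 + 778/479 = -167557463/109557838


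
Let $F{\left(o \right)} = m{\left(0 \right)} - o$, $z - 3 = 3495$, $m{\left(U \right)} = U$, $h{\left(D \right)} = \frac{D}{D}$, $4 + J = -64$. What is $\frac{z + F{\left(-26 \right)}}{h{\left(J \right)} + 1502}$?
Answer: $\frac{3524}{1503} \approx 2.3446$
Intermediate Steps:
$J = -68$ ($J = -4 - 64 = -68$)
$h{\left(D \right)} = 1$
$z = 3498$ ($z = 3 + 3495 = 3498$)
$F{\left(o \right)} = - o$ ($F{\left(o \right)} = 0 - o = - o$)
$\frac{z + F{\left(-26 \right)}}{h{\left(J \right)} + 1502} = \frac{3498 - -26}{1 + 1502} = \frac{3498 + 26}{1503} = 3524 \cdot \frac{1}{1503} = \frac{3524}{1503}$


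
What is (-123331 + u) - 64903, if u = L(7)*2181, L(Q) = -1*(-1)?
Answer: -186053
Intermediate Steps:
L(Q) = 1
u = 2181 (u = 1*2181 = 2181)
(-123331 + u) - 64903 = (-123331 + 2181) - 64903 = -121150 - 64903 = -186053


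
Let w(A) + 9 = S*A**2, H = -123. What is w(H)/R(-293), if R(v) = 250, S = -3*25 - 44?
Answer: -180036/25 ≈ -7201.4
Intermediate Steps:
S = -119 (S = -75 - 44 = -119)
w(A) = -9 - 119*A**2
w(H)/R(-293) = (-9 - 119*(-123)**2)/250 = (-9 - 119*15129)*(1/250) = (-9 - 1800351)*(1/250) = -1800360*1/250 = -180036/25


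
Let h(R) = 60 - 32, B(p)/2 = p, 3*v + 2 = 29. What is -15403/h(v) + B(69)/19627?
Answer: -302310817/549556 ≈ -550.10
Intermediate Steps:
v = 9 (v = -⅔ + (⅓)*29 = -⅔ + 29/3 = 9)
B(p) = 2*p
h(R) = 28
-15403/h(v) + B(69)/19627 = -15403/28 + (2*69)/19627 = -15403*1/28 + 138*(1/19627) = -15403/28 + 138/19627 = -302310817/549556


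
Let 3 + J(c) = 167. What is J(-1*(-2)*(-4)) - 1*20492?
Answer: -20328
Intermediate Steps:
J(c) = 164 (J(c) = -3 + 167 = 164)
J(-1*(-2)*(-4)) - 1*20492 = 164 - 1*20492 = 164 - 20492 = -20328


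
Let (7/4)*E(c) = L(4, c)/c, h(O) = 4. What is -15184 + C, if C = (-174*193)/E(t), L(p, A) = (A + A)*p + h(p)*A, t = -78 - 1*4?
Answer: -160651/8 ≈ -20081.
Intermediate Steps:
t = -82 (t = -78 - 4 = -82)
L(p, A) = 4*A + 2*A*p (L(p, A) = (A + A)*p + 4*A = (2*A)*p + 4*A = 2*A*p + 4*A = 4*A + 2*A*p)
E(c) = 48/7 (E(c) = 4*((2*c*(2 + 4))/c)/7 = 4*((2*c*6)/c)/7 = 4*((12*c)/c)/7 = (4/7)*12 = 48/7)
C = -39179/8 (C = (-174*193)/(48/7) = -33582*7/48 = -39179/8 ≈ -4897.4)
-15184 + C = -15184 - 39179/8 = -160651/8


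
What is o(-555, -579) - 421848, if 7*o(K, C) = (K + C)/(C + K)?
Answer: -2952935/7 ≈ -4.2185e+5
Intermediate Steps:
o(K, C) = 1/7 (o(K, C) = ((K + C)/(C + K))/7 = ((C + K)/(C + K))/7 = (1/7)*1 = 1/7)
o(-555, -579) - 421848 = 1/7 - 421848 = -2952935/7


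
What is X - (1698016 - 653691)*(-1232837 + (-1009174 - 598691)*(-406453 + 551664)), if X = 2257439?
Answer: 243829959015884839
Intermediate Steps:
X - (1698016 - 653691)*(-1232837 + (-1009174 - 598691)*(-406453 + 551664)) = 2257439 - (1698016 - 653691)*(-1232837 + (-1009174 - 598691)*(-406453 + 551664)) = 2257439 - 1044325*(-1232837 - 1607865*145211) = 2257439 - 1044325*(-1232837 - 233479684515) = 2257439 - 1044325*(-233480917352) = 2257439 - 1*(-243829959013627400) = 2257439 + 243829959013627400 = 243829959015884839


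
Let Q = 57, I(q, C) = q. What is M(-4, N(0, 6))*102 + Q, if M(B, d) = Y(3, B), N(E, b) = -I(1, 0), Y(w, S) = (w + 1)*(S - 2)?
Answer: -2391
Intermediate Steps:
Y(w, S) = (1 + w)*(-2 + S)
N(E, b) = -1 (N(E, b) = -1*1 = -1)
M(B, d) = -8 + 4*B (M(B, d) = -2 + B - 2*3 + B*3 = -2 + B - 6 + 3*B = -8 + 4*B)
M(-4, N(0, 6))*102 + Q = (-8 + 4*(-4))*102 + 57 = (-8 - 16)*102 + 57 = -24*102 + 57 = -2448 + 57 = -2391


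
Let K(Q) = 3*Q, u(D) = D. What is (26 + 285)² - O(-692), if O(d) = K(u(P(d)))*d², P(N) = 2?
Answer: -2776463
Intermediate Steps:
O(d) = 6*d² (O(d) = (3*2)*d² = 6*d²)
(26 + 285)² - O(-692) = (26 + 285)² - 6*(-692)² = 311² - 6*478864 = 96721 - 1*2873184 = 96721 - 2873184 = -2776463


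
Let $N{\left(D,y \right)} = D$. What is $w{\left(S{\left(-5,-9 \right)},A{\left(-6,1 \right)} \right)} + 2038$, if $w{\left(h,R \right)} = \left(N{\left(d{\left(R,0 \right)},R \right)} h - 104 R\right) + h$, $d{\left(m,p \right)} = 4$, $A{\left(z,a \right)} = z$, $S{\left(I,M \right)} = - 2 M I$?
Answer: $2212$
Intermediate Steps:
$S{\left(I,M \right)} = - 2 I M$
$w{\left(h,R \right)} = - 104 R + 5 h$ ($w{\left(h,R \right)} = \left(4 h - 104 R\right) + h = \left(- 104 R + 4 h\right) + h = - 104 R + 5 h$)
$w{\left(S{\left(-5,-9 \right)},A{\left(-6,1 \right)} \right)} + 2038 = \left(\left(-104\right) \left(-6\right) + 5 \left(\left(-2\right) \left(-5\right) \left(-9\right)\right)\right) + 2038 = \left(624 + 5 \left(-90\right)\right) + 2038 = \left(624 - 450\right) + 2038 = 174 + 2038 = 2212$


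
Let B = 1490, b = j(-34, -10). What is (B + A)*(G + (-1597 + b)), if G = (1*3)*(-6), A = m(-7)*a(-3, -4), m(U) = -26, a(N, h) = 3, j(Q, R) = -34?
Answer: -2328388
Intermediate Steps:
b = -34
A = -78 (A = -26*3 = -78)
G = -18 (G = 3*(-6) = -18)
(B + A)*(G + (-1597 + b)) = (1490 - 78)*(-18 + (-1597 - 34)) = 1412*(-18 - 1631) = 1412*(-1649) = -2328388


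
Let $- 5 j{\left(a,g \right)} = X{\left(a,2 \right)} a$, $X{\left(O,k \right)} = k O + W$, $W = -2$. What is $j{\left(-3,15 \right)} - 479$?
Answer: $- \frac{2419}{5} \approx -483.8$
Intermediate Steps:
$X{\left(O,k \right)} = -2 + O k$ ($X{\left(O,k \right)} = k O - 2 = O k - 2 = -2 + O k$)
$j{\left(a,g \right)} = - \frac{a \left(-2 + 2 a\right)}{5}$ ($j{\left(a,g \right)} = - \frac{\left(-2 + a 2\right) a}{5} = - \frac{\left(-2 + 2 a\right) a}{5} = - \frac{a \left(-2 + 2 a\right)}{5}$)
$j{\left(-3,15 \right)} - 479 = \frac{2}{5} \left(-3\right) \left(1 - -3\right) - 479 = \frac{2}{5} \left(-3\right) \left(1 + 3\right) - 479 = \frac{2}{5} \left(-3\right) 4 - 479 = - \frac{24}{5} - 479 = - \frac{2419}{5}$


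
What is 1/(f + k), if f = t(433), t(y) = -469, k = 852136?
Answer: 1/851667 ≈ 1.1742e-6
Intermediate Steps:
f = -469
1/(f + k) = 1/(-469 + 852136) = 1/851667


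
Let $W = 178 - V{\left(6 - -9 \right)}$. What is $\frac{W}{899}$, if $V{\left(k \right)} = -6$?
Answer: $\frac{184}{899} \approx 0.20467$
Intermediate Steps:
$W = 184$ ($W = 178 - -6 = 178 + 6 = 184$)
$\frac{W}{899} = \frac{184}{899}$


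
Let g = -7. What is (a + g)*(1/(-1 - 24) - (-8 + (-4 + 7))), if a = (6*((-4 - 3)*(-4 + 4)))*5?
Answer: -868/25 ≈ -34.720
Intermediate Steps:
a = 0 (a = (6*(-7*0))*5 = (6*0)*5 = 0*5 = 0)
(a + g)*(1/(-1 - 24) - (-8 + (-4 + 7))) = (0 - 7)*(1/(-1 - 24) - (-8 + (-4 + 7))) = -7*(1/(-25) - (-8 + 3)) = -7*(-1/25 - 1*(-5)) = -7*(-1/25 + 5) = -7*124/25 = -868/25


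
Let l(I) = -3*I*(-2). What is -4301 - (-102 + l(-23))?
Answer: -4061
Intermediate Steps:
l(I) = 6*I
-4301 - (-102 + l(-23)) = -4301 - (-102 + 6*(-23)) = -4301 - (-102 - 138) = -4301 - 1*(-240) = -4301 + 240 = -4061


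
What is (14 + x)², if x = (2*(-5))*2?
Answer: 36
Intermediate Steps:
x = -20 (x = -10*2 = -20)
(14 + x)² = (14 - 20)² = (-6)² = 36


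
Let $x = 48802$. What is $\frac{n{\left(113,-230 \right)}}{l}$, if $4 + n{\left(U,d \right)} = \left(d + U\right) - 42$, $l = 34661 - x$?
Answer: $\frac{163}{14141} \approx 0.011527$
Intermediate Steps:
$l = -14141$ ($l = 34661 - 48802 = -14141$)
$n{\left(U,d \right)} = -46 + U + d$ ($n{\left(U,d \right)} = -4 - \left(42 - U - d\right) = -4 + \left(-42 + U + d\right) = -46 + U + d$)
$\frac{n{\left(113,-230 \right)}}{l} = \frac{-46 + 113 - 230}{-14141} = \left(-163\right) \left(- \frac{1}{14141}\right) = \frac{163}{14141}$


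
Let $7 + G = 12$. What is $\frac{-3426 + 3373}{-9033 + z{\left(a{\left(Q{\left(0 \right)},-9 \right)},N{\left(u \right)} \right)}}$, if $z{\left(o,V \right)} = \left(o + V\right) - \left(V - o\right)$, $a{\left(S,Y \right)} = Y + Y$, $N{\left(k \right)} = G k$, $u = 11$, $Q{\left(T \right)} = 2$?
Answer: $\frac{53}{9069} \approx 0.0058441$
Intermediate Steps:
$G = 5$ ($G = -7 + 12 = 5$)
$N{\left(k \right)} = 5 k$
$a{\left(S,Y \right)} = 2 Y$
$z{\left(o,V \right)} = 2 o$ ($z{\left(o,V \right)} = \left(V + o\right) - \left(V - o\right) = 2 o$)
$\frac{-3426 + 3373}{-9033 + z{\left(a{\left(Q{\left(0 \right)},-9 \right)},N{\left(u \right)} \right)}} = \frac{-3426 + 3373}{-9033 + 2 \cdot 2 \left(-9\right)} = - \frac{53}{-9033 + 2 \left(-18\right)} = - \frac{53}{-9033 - 36} = - \frac{53}{-9069} = \left(-53\right) \left(- \frac{1}{9069}\right) = \frac{53}{9069}$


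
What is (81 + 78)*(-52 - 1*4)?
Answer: -8904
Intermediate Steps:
(81 + 78)*(-52 - 1*4) = 159*(-52 - 4) = 159*(-56) = -8904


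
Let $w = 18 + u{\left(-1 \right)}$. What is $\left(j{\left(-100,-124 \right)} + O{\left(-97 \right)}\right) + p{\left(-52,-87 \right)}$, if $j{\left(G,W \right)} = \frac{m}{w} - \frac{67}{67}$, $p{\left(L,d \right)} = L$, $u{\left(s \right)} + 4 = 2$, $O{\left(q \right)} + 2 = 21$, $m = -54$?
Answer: $- \frac{299}{8} \approx -37.375$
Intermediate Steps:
$O{\left(q \right)} = 19$ ($O{\left(q \right)} = -2 + 21 = 19$)
$u{\left(s \right)} = -2$ ($u{\left(s \right)} = -4 + 2 = -2$)
$w = 16$ ($w = 18 - 2 = 16$)
$j{\left(G,W \right)} = - \frac{35}{8}$ ($j{\left(G,W \right)} = - \frac{54}{16} - \frac{67}{67} = \left(-54\right) \frac{1}{16} - 1 = - \frac{27}{8} - 1 = - \frac{35}{8}$)
$\left(j{\left(-100,-124 \right)} + O{\left(-97 \right)}\right) + p{\left(-52,-87 \right)} = \left(- \frac{35}{8} + 19\right) - 52 = \frac{117}{8} - 52 = - \frac{299}{8}$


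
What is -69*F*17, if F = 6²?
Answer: -42228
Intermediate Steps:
F = 36
-69*F*17 = -69*36*17 = -2484*17 = -42228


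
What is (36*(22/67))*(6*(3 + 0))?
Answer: 14256/67 ≈ 212.78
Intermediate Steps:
(36*(22/67))*(6*(3 + 0)) = (36*(22*(1/67)))*(6*3) = (36*(22/67))*18 = (792/67)*18 = 14256/67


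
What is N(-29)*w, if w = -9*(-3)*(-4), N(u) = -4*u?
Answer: -12528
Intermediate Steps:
w = -108 (w = 27*(-4) = -108)
N(-29)*w = -4*(-29)*(-108) = 116*(-108) = -12528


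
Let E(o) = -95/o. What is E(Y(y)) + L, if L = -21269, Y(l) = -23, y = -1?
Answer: -489092/23 ≈ -21265.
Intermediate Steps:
E(Y(y)) + L = -95/(-23) - 21269 = -95*(-1/23) - 21269 = 95/23 - 21269 = -489092/23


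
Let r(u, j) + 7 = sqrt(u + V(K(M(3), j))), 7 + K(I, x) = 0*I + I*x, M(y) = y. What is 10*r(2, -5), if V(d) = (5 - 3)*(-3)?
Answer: -70 + 20*I ≈ -70.0 + 20.0*I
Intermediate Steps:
K(I, x) = -7 + I*x (K(I, x) = -7 + (0*I + I*x) = -7 + (0 + I*x) = -7 + I*x)
V(d) = -6 (V(d) = 2*(-3) = -6)
r(u, j) = -7 + sqrt(-6 + u) (r(u, j) = -7 + sqrt(u - 6) = -7 + sqrt(-6 + u))
10*r(2, -5) = 10*(-7 + sqrt(-6 + 2)) = 10*(-7 + sqrt(-4)) = 10*(-7 + 2*I) = -70 + 20*I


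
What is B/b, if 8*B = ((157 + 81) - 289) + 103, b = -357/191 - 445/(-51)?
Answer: 126633/133576 ≈ 0.94802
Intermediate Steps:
b = 66788/9741 (b = -357*1/191 - 445*(-1/51) = -357/191 + 445/51 = 66788/9741 ≈ 6.8564)
B = 13/2 (B = (((157 + 81) - 289) + 103)/8 = ((238 - 289) + 103)/8 = (-51 + 103)/8 = (⅛)*52 = 13/2 ≈ 6.5000)
B/b = 13/(2*(66788/9741)) = (13/2)*(9741/66788) = 126633/133576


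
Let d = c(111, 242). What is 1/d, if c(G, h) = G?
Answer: 1/111 ≈ 0.0090090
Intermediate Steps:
d = 111
1/d = 1/111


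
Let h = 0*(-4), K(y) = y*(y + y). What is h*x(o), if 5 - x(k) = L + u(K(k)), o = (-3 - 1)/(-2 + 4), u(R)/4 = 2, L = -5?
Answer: 0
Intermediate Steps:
K(y) = 2*y**2 (K(y) = y*(2*y) = 2*y**2)
u(R) = 8 (u(R) = 4*2 = 8)
o = -2 (o = -4/2 = -4*1/2 = -2)
x(k) = 2 (x(k) = 5 - (-5 + 8) = 5 - 1*3 = 5 - 3 = 2)
h = 0
h*x(o) = 0*2 = 0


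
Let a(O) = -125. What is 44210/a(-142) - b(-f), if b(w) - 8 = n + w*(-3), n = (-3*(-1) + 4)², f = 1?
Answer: -10342/25 ≈ -413.68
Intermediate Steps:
n = 49 (n = (3 + 4)² = 7² = 49)
b(w) = 57 - 3*w (b(w) = 8 + (49 + w*(-3)) = 8 + (49 - 3*w) = 57 - 3*w)
44210/a(-142) - b(-f) = 44210/(-125) - (57 - (-3)) = 44210*(-1/125) - (57 - 3*(-1)) = -8842/25 - (57 + 3) = -8842/25 - 1*60 = -8842/25 - 60 = -10342/25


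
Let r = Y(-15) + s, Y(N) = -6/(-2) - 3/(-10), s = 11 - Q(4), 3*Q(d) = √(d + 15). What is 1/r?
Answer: 12870/182141 + 300*√19/182141 ≈ 0.077839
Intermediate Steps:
Q(d) = √(15 + d)/3 (Q(d) = √(d + 15)/3 = √(15 + d)/3)
s = 11 - √19/3 (s = 11 - √(15 + 4)/3 = 11 - √19/3 ≈ 9.5470)
Y(N) = 33/10 (Y(N) = -6*(-½) - 3*(-⅒) = 3 + 3/10 = 33/10)
r = 143/10 - √19/3 (r = 33/10 + (11 - √19/3) = 143/10 - √19/3 ≈ 12.847)
1/r = 1/(143/10 - √19/3)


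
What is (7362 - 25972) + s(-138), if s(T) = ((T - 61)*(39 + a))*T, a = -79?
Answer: -1117090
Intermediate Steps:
s(T) = T*(2440 - 40*T) (s(T) = ((T - 61)*(39 - 79))*T = ((-61 + T)*(-40))*T = (2440 - 40*T)*T = T*(2440 - 40*T))
(7362 - 25972) + s(-138) = (7362 - 25972) + 40*(-138)*(61 - 1*(-138)) = -18610 + 40*(-138)*(61 + 138) = -18610 + 40*(-138)*199 = -18610 - 1098480 = -1117090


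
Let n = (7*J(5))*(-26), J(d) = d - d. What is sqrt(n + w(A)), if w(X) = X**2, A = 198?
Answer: 198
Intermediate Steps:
J(d) = 0
n = 0 (n = (7*0)*(-26) = 0*(-26) = 0)
sqrt(n + w(A)) = sqrt(0 + 198**2) = sqrt(0 + 39204) = sqrt(39204) = 198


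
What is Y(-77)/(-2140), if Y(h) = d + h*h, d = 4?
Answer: -5933/2140 ≈ -2.7724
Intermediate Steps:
Y(h) = 4 + h² (Y(h) = 4 + h*h = 4 + h²)
Y(-77)/(-2140) = (4 + (-77)²)/(-2140) = (4 + 5929)*(-1/2140) = 5933*(-1/2140) = -5933/2140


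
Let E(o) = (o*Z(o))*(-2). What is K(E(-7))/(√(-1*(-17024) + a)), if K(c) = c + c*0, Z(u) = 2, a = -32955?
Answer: -28*I*√15931/15931 ≈ -0.22184*I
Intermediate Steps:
E(o) = -4*o (E(o) = (o*2)*(-2) = (2*o)*(-2) = -4*o)
K(c) = c (K(c) = c + 0 = c)
K(E(-7))/(√(-1*(-17024) + a)) = (-4*(-7))/(√(-1*(-17024) - 32955)) = 28/(√(17024 - 32955)) = 28/(√(-15931)) = 28/((I*√15931)) = 28*(-I*√15931/15931) = -28*I*√15931/15931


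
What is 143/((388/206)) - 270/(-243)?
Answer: 134501/1746 ≈ 77.034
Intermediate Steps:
143/((388/206)) - 270/(-243) = 143/((388*(1/206))) - 270*(-1/243) = 143/(194/103) + 10/9 = 143*(103/194) + 10/9 = 14729/194 + 10/9 = 134501/1746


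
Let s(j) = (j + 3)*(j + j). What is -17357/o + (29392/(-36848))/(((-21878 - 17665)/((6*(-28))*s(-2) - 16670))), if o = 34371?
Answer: -863588417933/1043360679753 ≈ -0.82770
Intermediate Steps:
s(j) = 2*j*(3 + j) (s(j) = (3 + j)*(2*j) = 2*j*(3 + j))
-17357/o + (29392/(-36848))/(((-21878 - 17665)/((6*(-28))*s(-2) - 16670))) = -17357/34371 + (29392/(-36848))/(((-21878 - 17665)/((6*(-28))*(2*(-2)*(3 - 2)) - 16670))) = -17357*1/34371 + (29392*(-1/36848))/((-39543/(-336*(-2) - 16670))) = -17357/34371 - 1837/(2303*((-39543/(-168*(-4) - 16670)))) = -17357/34371 - 1837/(2303*((-39543/(672 - 16670)))) = -17357/34371 - 1837/(2303*((-39543/(-15998)))) = -17357/34371 - 1837/(2303*((-39543*(-1/15998)))) = -17357/34371 - 1837/(2303*39543/15998) = -17357/34371 - 1837/2303*15998/39543 = -17357/34371 - 29388326/91067529 = -863588417933/1043360679753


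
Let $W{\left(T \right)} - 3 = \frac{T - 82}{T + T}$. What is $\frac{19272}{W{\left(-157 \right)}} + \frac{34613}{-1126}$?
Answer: $\frac{6773007455}{1329806} \approx 5093.2$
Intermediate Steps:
$W{\left(T \right)} = 3 + \frac{-82 + T}{2 T}$ ($W{\left(T \right)} = 3 + \frac{T - 82}{T + T} = 3 + \frac{-82 + T}{2 T}$)
$\frac{19272}{W{\left(-157 \right)}} + \frac{34613}{-1126} = \frac{19272}{\frac{7}{2} - \frac{41}{-157}} + \frac{34613}{-1126} = \frac{19272}{\frac{7}{2} - - \frac{41}{157}} + 34613 \left(- \frac{1}{1126}\right) = \frac{19272}{\frac{7}{2} + \frac{41}{157}} - \frac{34613}{1126} = \frac{19272}{\frac{1181}{314}} - \frac{34613}{1126} = 19272 \cdot \frac{314}{1181} - \frac{34613}{1126} = \frac{6051408}{1181} - \frac{34613}{1126} = \frac{6773007455}{1329806}$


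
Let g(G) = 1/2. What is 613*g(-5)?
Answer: 613/2 ≈ 306.50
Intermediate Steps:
g(G) = 1/2
613*g(-5) = 613*(1/2) = 613/2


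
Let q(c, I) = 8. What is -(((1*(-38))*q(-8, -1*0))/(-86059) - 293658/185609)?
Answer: 25215488686/15973324931 ≈ 1.5786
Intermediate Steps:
-(((1*(-38))*q(-8, -1*0))/(-86059) - 293658/185609) = -(((1*(-38))*8)/(-86059) - 293658/185609) = -(-38*8*(-1/86059) - 293658*1/185609) = -(-304*(-1/86059) - 293658/185609) = -(304/86059 - 293658/185609) = -1*(-25215488686/15973324931) = 25215488686/15973324931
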